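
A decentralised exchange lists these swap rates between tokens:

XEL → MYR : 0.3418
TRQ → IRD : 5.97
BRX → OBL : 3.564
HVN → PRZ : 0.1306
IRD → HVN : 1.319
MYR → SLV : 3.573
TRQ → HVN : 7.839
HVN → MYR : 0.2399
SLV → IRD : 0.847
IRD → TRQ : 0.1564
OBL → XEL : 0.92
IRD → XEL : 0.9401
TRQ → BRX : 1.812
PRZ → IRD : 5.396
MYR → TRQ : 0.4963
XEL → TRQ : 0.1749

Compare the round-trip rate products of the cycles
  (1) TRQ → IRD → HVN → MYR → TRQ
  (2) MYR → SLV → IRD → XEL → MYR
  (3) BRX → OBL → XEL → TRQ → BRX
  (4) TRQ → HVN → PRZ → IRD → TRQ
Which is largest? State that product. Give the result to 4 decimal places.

1.0391

(1) 5.97 × 1.319 × 0.2399 × 0.4963 = 0.93755
(2) 3.573 × 0.847 × 0.9401 × 0.3418 = 0.97244
(3) 3.564 × 0.92 × 0.1749 × 1.812 = 1.03914
(4) 7.839 × 0.1306 × 5.396 × 0.1564 = 0.86400
Highest is cycle (3) at 1.0391 (>1, arbitrage).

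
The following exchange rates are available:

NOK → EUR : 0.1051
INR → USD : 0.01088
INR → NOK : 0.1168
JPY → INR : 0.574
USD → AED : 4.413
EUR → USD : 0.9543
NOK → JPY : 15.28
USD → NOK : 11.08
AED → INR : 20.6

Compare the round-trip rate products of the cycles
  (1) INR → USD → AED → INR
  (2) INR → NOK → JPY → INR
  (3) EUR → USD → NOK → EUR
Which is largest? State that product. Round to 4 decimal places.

(1) 0.01088 × 4.413 × 20.6 = 0.98908
(2) 0.1168 × 15.28 × 0.574 = 1.02442
(3) 0.9543 × 11.08 × 0.1051 = 1.11129
Highest is cycle (3) at 1.1113 (>1, arbitrage).

1.1113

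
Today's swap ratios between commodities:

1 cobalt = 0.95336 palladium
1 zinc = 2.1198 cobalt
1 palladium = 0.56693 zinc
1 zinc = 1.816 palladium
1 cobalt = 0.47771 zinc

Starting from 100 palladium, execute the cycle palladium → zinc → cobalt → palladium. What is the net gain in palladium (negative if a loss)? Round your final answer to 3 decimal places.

14.573

100 palladium × 0.56693 = 56.693 zinc
56.693 zinc × 2.1198 = 120.1778214 cobalt
120.1778214 cobalt × 0.95336 = 114.572727809904 palladium
Net change: 114.572727809904 − 100 = 14.572727809904 palladium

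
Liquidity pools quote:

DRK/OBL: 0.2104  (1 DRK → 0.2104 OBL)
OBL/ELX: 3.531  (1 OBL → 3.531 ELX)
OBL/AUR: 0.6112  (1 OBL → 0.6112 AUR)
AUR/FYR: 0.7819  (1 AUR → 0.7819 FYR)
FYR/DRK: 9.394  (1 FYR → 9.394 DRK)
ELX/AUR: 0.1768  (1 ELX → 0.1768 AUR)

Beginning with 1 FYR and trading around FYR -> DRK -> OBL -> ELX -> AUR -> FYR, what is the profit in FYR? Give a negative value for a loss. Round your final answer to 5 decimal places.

1 FYR × 9.394 = 9.394 DRK
9.394 DRK × 0.2104 = 1.9764976 OBL
1.9764976 OBL × 3.531 = 6.9790130256 ELX
6.9790130256 ELX × 0.1768 = 1.23388950292608 AUR
1.23388950292608 AUR × 0.7819 = 0.964778202337901952 FYR
Net change: 0.964778202337901952 − 1 = -0.035221797662098048 FYR

-0.03522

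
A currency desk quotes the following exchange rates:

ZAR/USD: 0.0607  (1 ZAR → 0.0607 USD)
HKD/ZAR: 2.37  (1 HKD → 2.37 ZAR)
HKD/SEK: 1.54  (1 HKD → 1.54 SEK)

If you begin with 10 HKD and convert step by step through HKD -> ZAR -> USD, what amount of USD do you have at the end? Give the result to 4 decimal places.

10 HKD × 2.37 = 23.7 ZAR
23.7 ZAR × 0.0607 = 1.43859 USD

1.4386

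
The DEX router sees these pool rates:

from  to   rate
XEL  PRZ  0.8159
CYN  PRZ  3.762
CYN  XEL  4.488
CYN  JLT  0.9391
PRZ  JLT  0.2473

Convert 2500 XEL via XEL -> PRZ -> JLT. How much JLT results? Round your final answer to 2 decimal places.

2500 XEL × 0.8159 = 2039.75 PRZ
2039.75 PRZ × 0.2473 = 504.430175 JLT

504.43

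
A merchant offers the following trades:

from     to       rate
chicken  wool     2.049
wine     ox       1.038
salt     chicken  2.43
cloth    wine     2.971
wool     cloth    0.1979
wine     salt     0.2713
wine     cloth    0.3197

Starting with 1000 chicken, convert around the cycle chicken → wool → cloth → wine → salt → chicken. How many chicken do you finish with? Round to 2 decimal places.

794.23

1000 chicken × 2.049 = 2049 wool
2049 wool × 0.1979 = 405.4971 cloth
405.4971 cloth × 2.971 = 1204.7318841 wine
1204.7318841 wine × 0.2713 = 326.84376015633 salt
326.84376015633 salt × 2.43 = 794.2303371798819 chicken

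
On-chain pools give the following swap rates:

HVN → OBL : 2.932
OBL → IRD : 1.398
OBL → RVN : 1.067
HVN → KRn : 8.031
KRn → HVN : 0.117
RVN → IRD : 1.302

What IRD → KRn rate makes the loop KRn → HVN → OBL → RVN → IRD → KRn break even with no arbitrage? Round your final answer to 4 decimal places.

2.0983

Known legs of the cycle: 0.117 × 2.932 × 1.067 × 1.302 = 0.476568388296
For no arbitrage the full-cycle product must be 1, so the missing rate is 1 / 0.476568388296 ≈ 2.098335.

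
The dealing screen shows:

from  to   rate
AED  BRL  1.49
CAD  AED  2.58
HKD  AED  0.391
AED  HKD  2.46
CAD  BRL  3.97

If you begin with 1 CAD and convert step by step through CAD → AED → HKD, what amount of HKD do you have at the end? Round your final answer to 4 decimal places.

1 CAD × 2.58 = 2.58 AED
2.58 AED × 2.46 = 6.3468 HKD

6.3468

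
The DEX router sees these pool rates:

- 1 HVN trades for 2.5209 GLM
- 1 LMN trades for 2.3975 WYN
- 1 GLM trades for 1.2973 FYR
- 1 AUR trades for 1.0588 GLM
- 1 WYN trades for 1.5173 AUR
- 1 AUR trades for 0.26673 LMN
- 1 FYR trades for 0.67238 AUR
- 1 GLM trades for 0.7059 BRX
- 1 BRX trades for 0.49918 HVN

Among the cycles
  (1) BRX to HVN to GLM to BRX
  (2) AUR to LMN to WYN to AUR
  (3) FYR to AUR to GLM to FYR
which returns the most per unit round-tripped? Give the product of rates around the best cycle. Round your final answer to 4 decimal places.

(1) 0.49918 × 2.5209 × 0.7059 = 0.88829
(2) 0.26673 × 2.3975 × 1.5173 = 0.97029
(3) 0.67238 × 1.0588 × 1.2973 = 0.92357
Highest is cycle (2) at 0.9703 (≤1, no arbitrage).

0.9703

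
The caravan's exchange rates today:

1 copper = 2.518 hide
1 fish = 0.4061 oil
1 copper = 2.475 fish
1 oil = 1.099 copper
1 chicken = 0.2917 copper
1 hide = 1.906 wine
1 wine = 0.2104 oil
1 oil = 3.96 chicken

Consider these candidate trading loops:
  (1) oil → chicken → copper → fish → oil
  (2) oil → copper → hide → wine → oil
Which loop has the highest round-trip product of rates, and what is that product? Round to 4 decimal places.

(1) 3.96 × 0.2917 × 2.475 × 0.4061 = 1.16102
(2) 1.099 × 2.518 × 1.906 × 0.2104 = 1.10974
Highest is cycle (1) at 1.1610 (>1, arbitrage).

1.1610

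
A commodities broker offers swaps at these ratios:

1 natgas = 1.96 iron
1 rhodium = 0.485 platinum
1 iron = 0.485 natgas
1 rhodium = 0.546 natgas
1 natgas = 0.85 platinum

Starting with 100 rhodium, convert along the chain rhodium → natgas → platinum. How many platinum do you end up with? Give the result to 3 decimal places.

100 rhodium × 0.546 = 54.6 natgas
54.6 natgas × 0.85 = 46.41 platinum

46.410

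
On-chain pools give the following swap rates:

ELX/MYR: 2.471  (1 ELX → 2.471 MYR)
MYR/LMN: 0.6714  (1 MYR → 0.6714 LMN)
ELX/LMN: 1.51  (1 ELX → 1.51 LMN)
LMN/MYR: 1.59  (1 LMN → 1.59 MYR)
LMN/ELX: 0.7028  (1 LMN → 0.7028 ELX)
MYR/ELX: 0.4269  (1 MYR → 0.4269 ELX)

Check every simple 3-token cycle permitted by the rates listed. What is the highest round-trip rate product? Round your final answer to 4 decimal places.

1.1660

MYR→LMN→ELX→MYR: 0.6714 × 0.7028 × 2.471 = 1.16597
MYR→ELX→LMN→MYR: 0.4269 × 1.51 × 1.59 = 1.02494
Maximum is MYR→LMN→ELX→MYR at 1.1660; arbitrage exists.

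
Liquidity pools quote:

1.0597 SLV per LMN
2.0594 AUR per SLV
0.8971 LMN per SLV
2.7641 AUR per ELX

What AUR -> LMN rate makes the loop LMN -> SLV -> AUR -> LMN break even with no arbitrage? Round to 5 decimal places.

Known legs of the cycle: 1.0597 × 2.0594 = 2.18234618
For no arbitrage the full-cycle product must be 1, so the missing rate is 1 / 2.18234618 ≈ 0.4582224.

0.45822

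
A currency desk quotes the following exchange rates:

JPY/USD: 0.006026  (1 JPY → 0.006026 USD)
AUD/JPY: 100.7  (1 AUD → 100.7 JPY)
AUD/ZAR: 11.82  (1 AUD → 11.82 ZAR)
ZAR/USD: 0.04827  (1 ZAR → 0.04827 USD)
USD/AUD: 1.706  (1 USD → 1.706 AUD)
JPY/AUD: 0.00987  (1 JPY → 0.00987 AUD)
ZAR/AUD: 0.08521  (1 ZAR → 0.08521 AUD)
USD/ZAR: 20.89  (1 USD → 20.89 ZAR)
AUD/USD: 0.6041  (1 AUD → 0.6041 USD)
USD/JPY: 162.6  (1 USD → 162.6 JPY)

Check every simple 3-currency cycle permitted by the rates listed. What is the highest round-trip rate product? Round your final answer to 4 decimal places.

ZAR→AUD→USD→ZAR: 0.08521 × 0.6041 × 20.89 = 1.07532
AUD→JPY→USD→AUD: 100.7 × 0.006026 × 1.706 = 1.03523
ZAR→USD→AUD→ZAR: 0.04827 × 1.706 × 11.82 = 0.97336
AUD→USD→JPY→AUD: 0.6041 × 162.6 × 0.00987 = 0.96950
Maximum is ZAR→AUD→USD→ZAR at 1.0753; arbitrage exists.

1.0753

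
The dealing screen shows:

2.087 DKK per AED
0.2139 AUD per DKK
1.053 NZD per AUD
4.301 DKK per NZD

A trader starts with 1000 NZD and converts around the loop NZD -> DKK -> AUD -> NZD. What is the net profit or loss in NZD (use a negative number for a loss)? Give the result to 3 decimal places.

1000 NZD × 4.301 = 4301 DKK
4301 DKK × 0.2139 = 919.9839 AUD
919.9839 AUD × 1.053 = 968.7430467 NZD
Net change: 968.7430467 − 1000 = -31.2569533 NZD

-31.257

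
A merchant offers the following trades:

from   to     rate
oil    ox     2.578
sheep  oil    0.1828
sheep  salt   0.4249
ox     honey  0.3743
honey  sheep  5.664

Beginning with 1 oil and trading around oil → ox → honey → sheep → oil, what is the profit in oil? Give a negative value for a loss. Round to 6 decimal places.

1 oil × 2.578 = 2.578 ox
2.578 ox × 0.3743 = 0.9649454 honey
0.9649454 honey × 5.664 = 5.4654507456 sheep
5.4654507456 sheep × 0.1828 = 0.99908439629568 oil
Net change: 0.99908439629568 − 1 = -0.00091560370432 oil

-0.000916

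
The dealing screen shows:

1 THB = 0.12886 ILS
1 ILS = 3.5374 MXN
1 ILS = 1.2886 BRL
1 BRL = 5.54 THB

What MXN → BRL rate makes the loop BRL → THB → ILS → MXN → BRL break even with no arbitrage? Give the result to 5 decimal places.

0.39599

Known legs of the cycle: 5.54 × 0.12886 × 3.5374 = 2.52529467656
For no arbitrage the full-cycle product must be 1, so the missing rate is 1 / 2.52529467656 ≈ 0.3959934.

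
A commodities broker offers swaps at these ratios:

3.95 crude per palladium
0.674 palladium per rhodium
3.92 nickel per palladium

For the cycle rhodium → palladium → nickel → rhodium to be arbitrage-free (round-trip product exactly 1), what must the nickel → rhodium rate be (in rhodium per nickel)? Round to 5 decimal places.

0.37849

Known legs of the cycle: 0.674 × 3.92 = 2.64208
For no arbitrage the full-cycle product must be 1, so the missing rate is 1 / 2.64208 ≈ 0.3784897.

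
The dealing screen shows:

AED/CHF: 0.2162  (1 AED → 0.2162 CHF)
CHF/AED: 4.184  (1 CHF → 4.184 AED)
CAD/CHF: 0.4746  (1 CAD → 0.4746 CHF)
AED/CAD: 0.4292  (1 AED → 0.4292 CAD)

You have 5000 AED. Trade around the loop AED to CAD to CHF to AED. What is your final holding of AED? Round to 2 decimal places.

4261.37

5000 AED × 0.4292 = 2146 CAD
2146 CAD × 0.4746 = 1018.4916 CHF
1018.4916 CHF × 4.184 = 4261.3688544 AED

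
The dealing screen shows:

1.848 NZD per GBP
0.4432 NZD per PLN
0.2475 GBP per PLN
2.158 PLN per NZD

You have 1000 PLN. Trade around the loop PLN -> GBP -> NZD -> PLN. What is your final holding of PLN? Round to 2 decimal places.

1000 PLN × 0.2475 = 247.5 GBP
247.5 GBP × 1.848 = 457.38 NZD
457.38 NZD × 2.158 = 987.02604 PLN

987.03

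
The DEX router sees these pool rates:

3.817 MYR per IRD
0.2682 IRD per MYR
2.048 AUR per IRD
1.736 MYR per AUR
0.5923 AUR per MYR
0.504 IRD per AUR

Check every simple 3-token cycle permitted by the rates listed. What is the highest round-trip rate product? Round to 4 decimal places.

1.1394

AUR→IRD→MYR→AUR: 0.504 × 3.817 × 0.5923 = 1.13945
AUR→MYR→IRD→AUR: 1.736 × 0.2682 × 2.048 = 0.95354
Maximum is AUR→IRD→MYR→AUR at 1.1394; arbitrage exists.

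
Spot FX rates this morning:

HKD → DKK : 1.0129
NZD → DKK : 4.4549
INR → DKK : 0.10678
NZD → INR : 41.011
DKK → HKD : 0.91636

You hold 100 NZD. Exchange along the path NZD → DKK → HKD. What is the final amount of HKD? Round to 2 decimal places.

100 NZD × 4.4549 = 445.49 DKK
445.49 DKK × 0.91636 = 408.2292164 HKD

408.23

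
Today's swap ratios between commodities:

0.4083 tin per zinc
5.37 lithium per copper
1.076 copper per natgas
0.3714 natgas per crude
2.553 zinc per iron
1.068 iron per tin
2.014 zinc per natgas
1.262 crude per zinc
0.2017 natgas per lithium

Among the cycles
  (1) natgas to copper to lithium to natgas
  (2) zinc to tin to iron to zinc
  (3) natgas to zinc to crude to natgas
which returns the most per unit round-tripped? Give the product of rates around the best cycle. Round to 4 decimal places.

1.1654

(1) 1.076 × 5.37 × 0.2017 = 1.16545
(2) 0.4083 × 1.068 × 2.553 = 1.11327
(3) 2.014 × 1.262 × 0.3714 = 0.94398
Highest is cycle (1) at 1.1654 (>1, arbitrage).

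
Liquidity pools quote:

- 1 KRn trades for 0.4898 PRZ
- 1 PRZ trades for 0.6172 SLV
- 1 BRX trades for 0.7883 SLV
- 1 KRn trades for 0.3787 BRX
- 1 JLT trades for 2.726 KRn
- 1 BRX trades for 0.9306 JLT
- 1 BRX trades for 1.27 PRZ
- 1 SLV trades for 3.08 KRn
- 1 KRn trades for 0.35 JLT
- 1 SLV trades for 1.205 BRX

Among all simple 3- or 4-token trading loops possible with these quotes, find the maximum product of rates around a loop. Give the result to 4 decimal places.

BRX→JLT→KRn→BRX: 0.9306 × 2.726 × 0.3787 = 0.96069
PRZ→SLV→BRX→PRZ: 0.6172 × 1.205 × 1.27 = 0.94453
PRZ→SLV→KRn→PRZ: 0.6172 × 3.08 × 0.4898 = 0.93110
BRX→SLV→KRn→BRX: 0.7883 × 3.08 × 0.3787 = 0.91947
PRZ→SLV→KRn→BRX→PRZ: 0.6172 × 3.08 × 0.3787 × 1.27 = 0.91427
Maximum is BRX→JLT→KRn→BRX at 0.9607; no arbitrage — every cycle loses value.

0.9607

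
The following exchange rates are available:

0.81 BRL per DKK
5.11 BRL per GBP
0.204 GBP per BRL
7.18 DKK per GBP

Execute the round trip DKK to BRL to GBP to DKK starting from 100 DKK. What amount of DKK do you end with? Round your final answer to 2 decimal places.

118.64

100 DKK × 0.81 = 81 BRL
81 BRL × 0.204 = 16.524 GBP
16.524 GBP × 7.18 = 118.64232 DKK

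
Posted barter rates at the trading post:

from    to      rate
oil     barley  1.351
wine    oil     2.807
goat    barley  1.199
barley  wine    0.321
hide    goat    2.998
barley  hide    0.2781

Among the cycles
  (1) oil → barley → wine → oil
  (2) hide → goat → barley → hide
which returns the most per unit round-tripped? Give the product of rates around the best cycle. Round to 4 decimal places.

(1) 1.351 × 0.321 × 2.807 = 1.21731
(2) 2.998 × 1.199 × 0.2781 = 0.99966
Highest is cycle (1) at 1.2173 (>1, arbitrage).

1.2173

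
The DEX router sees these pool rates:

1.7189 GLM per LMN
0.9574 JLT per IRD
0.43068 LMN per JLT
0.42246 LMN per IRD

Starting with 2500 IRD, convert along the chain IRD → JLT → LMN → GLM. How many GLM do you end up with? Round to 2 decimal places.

1771.90

2500 IRD × 0.9574 = 2393.5 JLT
2393.5 JLT × 0.43068 = 1030.83258 LMN
1030.83258 LMN × 1.7189 = 1771.898121762 GLM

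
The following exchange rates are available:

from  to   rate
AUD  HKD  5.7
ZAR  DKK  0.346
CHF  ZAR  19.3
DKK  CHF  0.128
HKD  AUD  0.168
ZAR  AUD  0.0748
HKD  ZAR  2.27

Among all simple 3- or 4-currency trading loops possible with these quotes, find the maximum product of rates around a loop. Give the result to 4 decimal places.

ZAR→AUD→HKD→ZAR: 0.0748 × 5.7 × 2.27 = 0.96784
ZAR→DKK→CHF→ZAR: 0.346 × 0.128 × 19.3 = 0.85476
Maximum is ZAR→AUD→HKD→ZAR at 0.9678; no arbitrage — every cycle loses value.

0.9678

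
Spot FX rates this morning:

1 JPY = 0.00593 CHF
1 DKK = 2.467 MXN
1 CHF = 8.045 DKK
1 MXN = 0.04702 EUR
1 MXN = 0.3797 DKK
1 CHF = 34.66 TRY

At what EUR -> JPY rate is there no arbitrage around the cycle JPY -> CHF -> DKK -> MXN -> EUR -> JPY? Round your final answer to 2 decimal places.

Known legs of the cycle: 0.00593 × 8.045 × 2.467 × 0.04702 = 0.005533915406629
For no arbitrage the full-cycle product must be 1, so the missing rate is 1 / 0.005533915406629 ≈ 180.7039.

180.70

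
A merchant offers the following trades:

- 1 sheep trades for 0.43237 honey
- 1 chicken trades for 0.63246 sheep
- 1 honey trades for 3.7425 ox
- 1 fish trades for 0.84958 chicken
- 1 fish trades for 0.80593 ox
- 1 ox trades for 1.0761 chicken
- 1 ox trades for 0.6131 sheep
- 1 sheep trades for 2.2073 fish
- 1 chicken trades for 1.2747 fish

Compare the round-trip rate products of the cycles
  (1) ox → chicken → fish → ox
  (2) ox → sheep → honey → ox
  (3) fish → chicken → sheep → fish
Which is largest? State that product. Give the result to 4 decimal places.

1.1860

(1) 1.0761 × 1.2747 × 0.80593 = 1.10550
(2) 0.6131 × 0.43237 × 3.7425 = 0.99208
(3) 0.84958 × 0.63246 × 2.2073 = 1.18604
Highest is cycle (3) at 1.1860 (>1, arbitrage).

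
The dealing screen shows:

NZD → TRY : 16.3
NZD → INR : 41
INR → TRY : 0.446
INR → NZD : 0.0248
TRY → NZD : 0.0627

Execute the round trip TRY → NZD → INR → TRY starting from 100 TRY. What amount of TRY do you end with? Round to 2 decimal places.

100 TRY × 0.0627 = 6.27 NZD
6.27 NZD × 41 = 257.07 INR
257.07 INR × 0.446 = 114.65322 TRY

114.65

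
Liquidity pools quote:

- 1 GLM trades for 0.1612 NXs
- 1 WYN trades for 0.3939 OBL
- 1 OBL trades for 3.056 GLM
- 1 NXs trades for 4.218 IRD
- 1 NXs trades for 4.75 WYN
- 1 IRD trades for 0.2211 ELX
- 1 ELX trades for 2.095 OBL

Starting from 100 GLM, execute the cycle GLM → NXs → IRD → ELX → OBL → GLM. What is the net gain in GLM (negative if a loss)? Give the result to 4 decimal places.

100 GLM × 0.1612 = 16.12 NXs
16.12 NXs × 4.218 = 67.99416 IRD
67.99416 IRD × 0.2211 = 15.033508776 ELX
15.033508776 ELX × 2.095 = 31.49520088572 OBL
31.49520088572 OBL × 3.056 = 96.24933390676032 GLM
Net change: 96.24933390676032 − 100 = -3.75066609323968 GLM

-3.7507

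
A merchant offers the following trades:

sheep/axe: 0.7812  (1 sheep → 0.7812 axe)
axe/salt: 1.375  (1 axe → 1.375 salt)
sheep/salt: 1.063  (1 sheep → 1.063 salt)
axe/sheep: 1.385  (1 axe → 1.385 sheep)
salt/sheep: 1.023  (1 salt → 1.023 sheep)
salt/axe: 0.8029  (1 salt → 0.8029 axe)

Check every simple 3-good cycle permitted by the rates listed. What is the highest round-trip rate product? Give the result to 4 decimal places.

1.1821

axe→sheep→salt→axe: 1.385 × 1.063 × 0.8029 = 1.18207
axe→salt→sheep→axe: 1.375 × 1.023 × 0.7812 = 1.09886
Maximum is axe→sheep→salt→axe at 1.1821; arbitrage exists.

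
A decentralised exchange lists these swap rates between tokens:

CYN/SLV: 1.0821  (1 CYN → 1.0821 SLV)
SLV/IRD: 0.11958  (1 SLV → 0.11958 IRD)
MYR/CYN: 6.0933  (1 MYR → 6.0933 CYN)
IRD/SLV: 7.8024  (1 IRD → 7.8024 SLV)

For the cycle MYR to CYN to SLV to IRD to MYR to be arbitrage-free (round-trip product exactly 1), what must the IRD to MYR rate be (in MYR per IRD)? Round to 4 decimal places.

1.2683

Known legs of the cycle: 6.0933 × 1.0821 × 0.11958 = 0.7884578964294
For no arbitrage the full-cycle product must be 1, so the missing rate is 1 / 0.7884578964294 ≈ 1.268299.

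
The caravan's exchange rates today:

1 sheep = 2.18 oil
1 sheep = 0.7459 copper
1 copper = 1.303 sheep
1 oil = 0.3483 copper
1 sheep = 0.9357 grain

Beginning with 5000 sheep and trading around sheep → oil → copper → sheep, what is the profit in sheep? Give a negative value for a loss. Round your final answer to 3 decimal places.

-53.200

5000 sheep × 2.18 = 10900 oil
10900 oil × 0.3483 = 3796.47 copper
3796.47 copper × 1.303 = 4946.80041 sheep
Net change: 4946.80041 − 5000 = -53.19959 sheep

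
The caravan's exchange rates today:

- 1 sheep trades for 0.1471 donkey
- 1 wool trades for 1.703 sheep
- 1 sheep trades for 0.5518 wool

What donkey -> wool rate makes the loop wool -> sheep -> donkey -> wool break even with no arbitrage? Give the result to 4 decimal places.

3.9918

Known legs of the cycle: 1.703 × 0.1471 = 0.2505113
For no arbitrage the full-cycle product must be 1, so the missing rate is 1 / 0.2505113 ≈ 3.991836.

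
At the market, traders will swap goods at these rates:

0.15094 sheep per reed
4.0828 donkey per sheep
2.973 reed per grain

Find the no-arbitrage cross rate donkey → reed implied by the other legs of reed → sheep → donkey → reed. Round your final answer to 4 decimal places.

Known legs of the cycle: 0.15094 × 4.0828 = 0.616257832
For no arbitrage the full-cycle product must be 1, so the missing rate is 1 / 0.616257832 ≈ 1.622697.

1.6227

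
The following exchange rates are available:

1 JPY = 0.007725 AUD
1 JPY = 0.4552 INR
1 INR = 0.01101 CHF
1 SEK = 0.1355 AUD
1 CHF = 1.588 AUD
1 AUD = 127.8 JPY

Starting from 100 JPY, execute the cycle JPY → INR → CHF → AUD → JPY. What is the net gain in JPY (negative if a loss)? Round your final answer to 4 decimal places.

100 JPY × 0.4552 = 45.52 INR
45.52 INR × 0.01101 = 0.5011752 CHF
0.5011752 CHF × 1.588 = 0.7958662176 AUD
0.7958662176 AUD × 127.8 = 101.71170260928 JPY
Net change: 101.71170260928 − 100 = 1.71170260928 JPY

1.7117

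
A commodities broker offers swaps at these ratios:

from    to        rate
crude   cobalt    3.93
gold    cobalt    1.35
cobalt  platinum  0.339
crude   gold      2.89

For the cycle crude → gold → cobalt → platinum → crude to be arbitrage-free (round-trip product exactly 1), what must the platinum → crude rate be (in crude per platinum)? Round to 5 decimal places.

Known legs of the cycle: 2.89 × 1.35 × 0.339 = 1.3226085
For no arbitrage the full-cycle product must be 1, so the missing rate is 1 / 1.3226085 ≈ 0.7560816.

0.75608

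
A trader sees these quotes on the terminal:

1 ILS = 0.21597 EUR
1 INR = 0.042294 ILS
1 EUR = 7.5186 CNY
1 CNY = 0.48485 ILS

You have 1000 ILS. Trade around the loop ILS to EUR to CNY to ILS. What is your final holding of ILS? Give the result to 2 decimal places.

787.30

1000 ILS × 0.21597 = 215.97 EUR
215.97 EUR × 7.5186 = 1623.792042 CNY
1623.792042 CNY × 0.48485 = 787.2955715637 ILS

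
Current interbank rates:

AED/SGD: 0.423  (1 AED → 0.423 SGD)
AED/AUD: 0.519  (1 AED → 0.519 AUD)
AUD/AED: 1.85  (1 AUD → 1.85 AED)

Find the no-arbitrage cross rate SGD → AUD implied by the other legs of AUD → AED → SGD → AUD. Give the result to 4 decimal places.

1.2779

Known legs of the cycle: 1.85 × 0.423 = 0.78255
For no arbitrage the full-cycle product must be 1, so the missing rate is 1 / 0.78255 ≈ 1.277874.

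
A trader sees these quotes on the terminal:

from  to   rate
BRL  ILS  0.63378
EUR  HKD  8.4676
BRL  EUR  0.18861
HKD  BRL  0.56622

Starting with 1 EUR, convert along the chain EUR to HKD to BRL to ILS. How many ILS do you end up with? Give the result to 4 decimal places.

1 EUR × 8.4676 = 8.4676 HKD
8.4676 HKD × 0.56622 = 4.794524472 BRL
4.794524472 BRL × 0.63378 = 3.03867371986416 ILS

3.0387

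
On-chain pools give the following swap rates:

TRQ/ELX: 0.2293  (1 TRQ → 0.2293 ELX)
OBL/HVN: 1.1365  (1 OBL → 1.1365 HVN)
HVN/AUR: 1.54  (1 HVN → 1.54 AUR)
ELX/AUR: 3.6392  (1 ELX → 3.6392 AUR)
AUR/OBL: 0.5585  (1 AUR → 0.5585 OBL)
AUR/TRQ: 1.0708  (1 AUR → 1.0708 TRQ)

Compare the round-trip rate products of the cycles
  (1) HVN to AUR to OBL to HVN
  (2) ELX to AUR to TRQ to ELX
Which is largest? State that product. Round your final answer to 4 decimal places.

0.9775

(1) 1.54 × 0.5585 × 1.1365 = 0.97749
(2) 3.6392 × 1.0708 × 0.2293 = 0.89355
Highest is cycle (1) at 0.9775 (≤1, no arbitrage).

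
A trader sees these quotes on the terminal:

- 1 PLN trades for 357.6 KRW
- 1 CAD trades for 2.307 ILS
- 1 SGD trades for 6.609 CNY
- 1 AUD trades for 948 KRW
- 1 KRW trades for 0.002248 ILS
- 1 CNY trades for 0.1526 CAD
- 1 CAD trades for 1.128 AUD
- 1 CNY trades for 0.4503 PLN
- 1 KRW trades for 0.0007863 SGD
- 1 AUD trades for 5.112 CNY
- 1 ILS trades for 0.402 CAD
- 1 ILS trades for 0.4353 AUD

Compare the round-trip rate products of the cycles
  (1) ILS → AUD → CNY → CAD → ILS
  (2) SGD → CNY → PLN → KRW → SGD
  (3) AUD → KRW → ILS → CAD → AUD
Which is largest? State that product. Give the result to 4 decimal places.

0.9664

(1) 0.4353 × 5.112 × 0.1526 × 2.307 = 0.78340
(2) 6.609 × 0.4503 × 357.6 × 0.0007863 = 0.83680
(3) 948 × 0.002248 × 0.402 × 1.128 = 0.96636
Highest is cycle (3) at 0.9664 (≤1, no arbitrage).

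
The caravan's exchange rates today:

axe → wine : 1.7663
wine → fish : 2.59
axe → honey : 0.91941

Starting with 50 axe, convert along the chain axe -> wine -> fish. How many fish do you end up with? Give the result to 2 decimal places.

228.74

50 axe × 1.7663 = 88.315 wine
88.315 wine × 2.59 = 228.73585 fish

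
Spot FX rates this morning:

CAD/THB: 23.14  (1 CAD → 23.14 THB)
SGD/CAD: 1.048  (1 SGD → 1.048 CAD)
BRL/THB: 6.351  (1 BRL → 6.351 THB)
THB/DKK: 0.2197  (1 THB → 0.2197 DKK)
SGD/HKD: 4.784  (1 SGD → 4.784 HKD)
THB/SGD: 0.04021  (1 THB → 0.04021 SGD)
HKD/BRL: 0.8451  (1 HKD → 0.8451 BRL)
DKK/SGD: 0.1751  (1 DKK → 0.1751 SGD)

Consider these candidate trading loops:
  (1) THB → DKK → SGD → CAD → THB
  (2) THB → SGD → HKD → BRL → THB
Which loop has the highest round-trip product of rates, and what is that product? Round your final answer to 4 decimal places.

(1) 0.2197 × 0.1751 × 1.048 × 23.14 = 0.93291
(2) 0.04021 × 4.784 × 0.8451 × 6.351 = 1.03247
Highest is cycle (2) at 1.0325 (>1, arbitrage).

1.0325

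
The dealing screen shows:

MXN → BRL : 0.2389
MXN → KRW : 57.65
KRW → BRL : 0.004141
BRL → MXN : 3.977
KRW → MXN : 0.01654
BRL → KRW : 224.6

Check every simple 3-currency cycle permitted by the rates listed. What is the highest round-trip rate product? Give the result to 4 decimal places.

0.9494

BRL→MXN→KRW→BRL: 3.977 × 57.65 × 0.004141 = 0.94942
BRL→KRW→MXN→BRL: 224.6 × 0.01654 × 0.2389 = 0.88749
Maximum is BRL→MXN→KRW→BRL at 0.9494; no arbitrage — every cycle loses value.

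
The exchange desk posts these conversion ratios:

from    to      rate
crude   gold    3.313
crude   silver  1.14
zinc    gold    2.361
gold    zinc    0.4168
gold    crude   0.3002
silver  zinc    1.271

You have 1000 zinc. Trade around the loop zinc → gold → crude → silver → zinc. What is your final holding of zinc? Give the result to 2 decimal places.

1000 zinc × 2.361 = 2361 gold
2361 gold × 0.3002 = 708.7722 crude
708.7722 crude × 1.14 = 808.000308 silver
808.000308 silver × 1.271 = 1026.968391468 zinc

1026.97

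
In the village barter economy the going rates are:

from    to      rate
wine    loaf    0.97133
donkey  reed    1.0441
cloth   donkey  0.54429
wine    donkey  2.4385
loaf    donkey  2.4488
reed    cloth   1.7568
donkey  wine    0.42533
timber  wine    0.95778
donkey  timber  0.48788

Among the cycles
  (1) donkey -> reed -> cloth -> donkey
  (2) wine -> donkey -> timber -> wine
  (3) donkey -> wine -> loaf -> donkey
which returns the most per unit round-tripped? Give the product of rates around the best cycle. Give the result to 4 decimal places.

(1) 1.0441 × 1.7568 × 0.54429 = 0.99838
(2) 2.4385 × 0.48788 × 0.95778 = 1.13947
(3) 0.42533 × 0.97133 × 2.4488 = 1.01169
Highest is cycle (2) at 1.1395 (>1, arbitrage).

1.1395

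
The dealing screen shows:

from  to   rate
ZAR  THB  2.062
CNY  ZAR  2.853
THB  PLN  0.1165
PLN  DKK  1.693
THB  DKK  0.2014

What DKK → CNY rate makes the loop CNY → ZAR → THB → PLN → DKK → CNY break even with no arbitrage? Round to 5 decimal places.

Known legs of the cycle: 2.853 × 2.062 × 0.1165 × 1.693 = 1.160308078767
For no arbitrage the full-cycle product must be 1, so the missing rate is 1 / 1.160308078767 ≈ 0.8618401.

0.86184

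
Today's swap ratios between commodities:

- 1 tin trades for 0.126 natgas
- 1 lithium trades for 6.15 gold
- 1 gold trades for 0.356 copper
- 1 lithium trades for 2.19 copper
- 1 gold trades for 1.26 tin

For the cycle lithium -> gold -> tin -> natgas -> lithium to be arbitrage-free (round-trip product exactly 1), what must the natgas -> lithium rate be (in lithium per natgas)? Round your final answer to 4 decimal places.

Known legs of the cycle: 6.15 × 1.26 × 0.126 = 0.976374
For no arbitrage the full-cycle product must be 1, so the missing rate is 1 / 0.976374 ≈ 1.024198.

1.0242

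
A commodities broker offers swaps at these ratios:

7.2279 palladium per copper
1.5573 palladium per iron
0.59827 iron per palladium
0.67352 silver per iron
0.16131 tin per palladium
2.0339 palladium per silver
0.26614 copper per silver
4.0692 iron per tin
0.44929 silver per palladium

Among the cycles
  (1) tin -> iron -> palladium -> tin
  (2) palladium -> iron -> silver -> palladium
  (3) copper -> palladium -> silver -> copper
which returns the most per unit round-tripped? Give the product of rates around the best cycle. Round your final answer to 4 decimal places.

1.0222

(1) 4.0692 × 1.5573 × 0.16131 = 1.02222
(2) 0.59827 × 0.67352 × 2.0339 = 0.81955
(3) 7.2279 × 0.44929 × 0.26614 = 0.86427
Highest is cycle (1) at 1.0222 (>1, arbitrage).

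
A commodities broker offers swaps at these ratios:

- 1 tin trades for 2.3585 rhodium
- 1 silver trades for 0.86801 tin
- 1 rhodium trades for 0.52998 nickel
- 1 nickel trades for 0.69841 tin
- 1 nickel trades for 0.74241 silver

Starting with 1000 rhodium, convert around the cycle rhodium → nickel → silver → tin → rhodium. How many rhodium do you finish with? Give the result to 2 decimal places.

1000 rhodium × 0.52998 = 529.98 nickel
529.98 nickel × 0.74241 = 393.4624518 silver
393.4624518 silver × 0.86801 = 341.529342786918 tin
341.529342786918 tin × 2.3585 = 805.496954962946103 rhodium

805.50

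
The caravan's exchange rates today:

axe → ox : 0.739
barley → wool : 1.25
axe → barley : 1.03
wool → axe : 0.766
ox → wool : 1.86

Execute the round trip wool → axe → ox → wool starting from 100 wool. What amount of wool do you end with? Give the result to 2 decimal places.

100 wool × 0.766 = 76.6 axe
76.6 axe × 0.739 = 56.6074 ox
56.6074 ox × 1.86 = 105.289764 wool

105.29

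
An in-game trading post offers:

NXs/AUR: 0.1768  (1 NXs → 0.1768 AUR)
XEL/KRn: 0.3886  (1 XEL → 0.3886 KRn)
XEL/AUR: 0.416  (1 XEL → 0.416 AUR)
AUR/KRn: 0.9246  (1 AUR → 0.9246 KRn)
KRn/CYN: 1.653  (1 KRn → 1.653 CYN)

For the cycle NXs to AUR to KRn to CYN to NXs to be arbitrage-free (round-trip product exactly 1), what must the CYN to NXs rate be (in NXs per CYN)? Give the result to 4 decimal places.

3.7008

Known legs of the cycle: 0.1768 × 0.9246 × 1.653 = 0.27021471984
For no arbitrage the full-cycle product must be 1, so the missing rate is 1 / 0.27021471984 ≈ 3.700761.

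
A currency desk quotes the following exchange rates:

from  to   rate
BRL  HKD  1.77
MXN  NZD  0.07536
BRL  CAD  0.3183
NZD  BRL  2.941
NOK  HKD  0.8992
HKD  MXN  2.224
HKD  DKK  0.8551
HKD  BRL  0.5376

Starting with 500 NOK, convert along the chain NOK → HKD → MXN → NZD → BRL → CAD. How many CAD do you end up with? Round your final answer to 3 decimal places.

500 NOK × 0.8992 = 449.6 HKD
449.6 HKD × 2.224 = 999.9104 MXN
999.9104 MXN × 0.07536 = 75.353247744 NZD
75.353247744 NZD × 2.941 = 221.613901615104 BRL
221.613901615104 BRL × 0.3183 = 70.5397048840876032 CAD

70.540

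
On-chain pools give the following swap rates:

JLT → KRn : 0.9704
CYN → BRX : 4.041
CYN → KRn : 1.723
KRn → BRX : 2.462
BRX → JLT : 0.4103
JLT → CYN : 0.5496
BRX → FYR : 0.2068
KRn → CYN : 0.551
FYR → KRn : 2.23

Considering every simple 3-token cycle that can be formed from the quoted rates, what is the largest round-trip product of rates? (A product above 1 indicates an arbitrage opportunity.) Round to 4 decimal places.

BRX→FYR→KRn→BRX: 0.2068 × 2.23 × 2.462 = 1.13539
BRX→JLT→KRn→BRX: 0.4103 × 0.9704 × 2.462 = 0.98026
BRX→JLT→CYN→BRX: 0.4103 × 0.5496 × 4.041 = 0.91125
Maximum is BRX→FYR→KRn→BRX at 1.1354; arbitrage exists.

1.1354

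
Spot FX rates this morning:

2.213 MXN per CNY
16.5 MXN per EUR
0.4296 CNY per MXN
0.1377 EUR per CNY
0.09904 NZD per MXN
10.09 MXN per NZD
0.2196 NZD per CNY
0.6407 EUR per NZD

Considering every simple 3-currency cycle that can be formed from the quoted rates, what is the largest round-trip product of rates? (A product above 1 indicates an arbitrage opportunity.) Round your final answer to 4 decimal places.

1.0470

MXN→NZD→EUR→MXN: 0.09904 × 0.6407 × 16.5 = 1.04701
MXN→CNY→EUR→MXN: 0.4296 × 0.1377 × 16.5 = 0.97607
MXN→CNY→NZD→MXN: 0.4296 × 0.2196 × 10.09 = 0.95189
Maximum is MXN→NZD→EUR→MXN at 1.0470; arbitrage exists.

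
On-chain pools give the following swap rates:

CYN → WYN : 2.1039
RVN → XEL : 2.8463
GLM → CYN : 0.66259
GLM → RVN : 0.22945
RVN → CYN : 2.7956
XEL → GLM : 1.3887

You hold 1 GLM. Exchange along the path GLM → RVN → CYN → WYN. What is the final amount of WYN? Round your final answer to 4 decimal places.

1 GLM × 0.22945 = 0.22945 RVN
0.22945 RVN × 2.7956 = 0.64145042 CYN
0.64145042 CYN × 2.1039 = 1.349547538638 WYN

1.3495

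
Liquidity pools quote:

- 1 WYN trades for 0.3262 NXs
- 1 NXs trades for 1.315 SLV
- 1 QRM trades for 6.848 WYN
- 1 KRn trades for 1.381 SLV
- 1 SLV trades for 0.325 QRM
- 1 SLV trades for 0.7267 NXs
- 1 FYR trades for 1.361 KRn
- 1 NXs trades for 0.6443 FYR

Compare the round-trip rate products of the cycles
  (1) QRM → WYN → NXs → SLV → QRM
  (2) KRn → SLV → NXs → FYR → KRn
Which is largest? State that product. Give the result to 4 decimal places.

(1) 6.848 × 0.3262 × 1.315 × 0.325 = 0.95468
(2) 1.381 × 0.7267 × 0.6443 × 1.361 = 0.88003
Highest is cycle (1) at 0.9547 (≤1, no arbitrage).

0.9547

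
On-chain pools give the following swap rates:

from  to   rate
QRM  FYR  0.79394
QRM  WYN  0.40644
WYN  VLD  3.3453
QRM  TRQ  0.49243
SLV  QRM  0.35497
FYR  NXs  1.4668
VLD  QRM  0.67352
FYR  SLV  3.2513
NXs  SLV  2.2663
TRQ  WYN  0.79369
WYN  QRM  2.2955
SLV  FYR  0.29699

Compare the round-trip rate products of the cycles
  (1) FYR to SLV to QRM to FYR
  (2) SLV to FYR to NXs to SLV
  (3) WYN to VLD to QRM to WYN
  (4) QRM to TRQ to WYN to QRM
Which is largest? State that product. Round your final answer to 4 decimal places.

(1) 3.2513 × 0.35497 × 0.79394 = 0.91630
(2) 0.29699 × 1.4668 × 2.2663 = 0.98726
(3) 3.3453 × 0.67352 × 0.40644 = 0.91576
(4) 0.49243 × 0.79369 × 2.2955 = 0.89717
Highest is cycle (2) at 0.9873 (≤1, no arbitrage).

0.9873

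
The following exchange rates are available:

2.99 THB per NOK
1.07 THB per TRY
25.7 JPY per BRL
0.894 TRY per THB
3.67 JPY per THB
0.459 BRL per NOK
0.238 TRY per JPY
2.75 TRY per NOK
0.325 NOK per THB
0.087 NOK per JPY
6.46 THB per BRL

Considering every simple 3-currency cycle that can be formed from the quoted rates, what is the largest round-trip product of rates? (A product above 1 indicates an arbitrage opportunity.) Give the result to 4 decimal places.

NOK→BRL→JPY→NOK: 0.459 × 25.7 × 0.087 = 1.02628
NOK→BRL→THB→NOK: 0.459 × 6.46 × 0.325 = 0.96367
NOK→TRY→THB→NOK: 2.75 × 1.07 × 0.325 = 0.95631
NOK→THB→JPY→NOK: 2.99 × 3.67 × 0.087 = 0.95468
JPY→TRY→THB→JPY: 0.238 × 1.07 × 3.67 = 0.93460
Maximum is NOK→BRL→JPY→NOK at 1.0263; arbitrage exists.

1.0263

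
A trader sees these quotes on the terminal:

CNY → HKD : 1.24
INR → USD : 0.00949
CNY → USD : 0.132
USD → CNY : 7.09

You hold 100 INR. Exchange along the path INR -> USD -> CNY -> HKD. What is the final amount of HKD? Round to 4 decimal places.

100 INR × 0.00949 = 0.949 USD
0.949 USD × 7.09 = 6.72841 CNY
6.72841 CNY × 1.24 = 8.3432284 HKD

8.3432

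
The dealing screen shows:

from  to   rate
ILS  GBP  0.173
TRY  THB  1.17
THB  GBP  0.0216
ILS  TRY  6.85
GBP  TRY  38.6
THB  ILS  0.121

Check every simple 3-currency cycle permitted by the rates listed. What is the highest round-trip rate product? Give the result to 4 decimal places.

0.9755

THB→GBP→TRY→THB: 0.0216 × 38.6 × 1.17 = 0.97550
THB→ILS→TRY→THB: 0.121 × 6.85 × 1.17 = 0.96975
Maximum is THB→GBP→TRY→THB at 0.9755; no arbitrage — every cycle loses value.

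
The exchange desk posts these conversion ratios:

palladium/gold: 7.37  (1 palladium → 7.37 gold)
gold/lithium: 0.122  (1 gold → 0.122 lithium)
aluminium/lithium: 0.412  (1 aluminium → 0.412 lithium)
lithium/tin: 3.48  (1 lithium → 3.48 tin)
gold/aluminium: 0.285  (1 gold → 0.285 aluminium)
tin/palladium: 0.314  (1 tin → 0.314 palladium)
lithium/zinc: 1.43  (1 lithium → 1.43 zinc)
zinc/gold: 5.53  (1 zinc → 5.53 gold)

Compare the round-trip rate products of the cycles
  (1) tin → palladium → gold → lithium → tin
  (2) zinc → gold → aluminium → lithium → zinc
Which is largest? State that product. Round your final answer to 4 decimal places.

0.9825

(1) 0.314 × 7.37 × 0.122 × 3.48 = 0.98251
(2) 5.53 × 0.285 × 0.412 × 1.43 = 0.92855
Highest is cycle (1) at 0.9825 (≤1, no arbitrage).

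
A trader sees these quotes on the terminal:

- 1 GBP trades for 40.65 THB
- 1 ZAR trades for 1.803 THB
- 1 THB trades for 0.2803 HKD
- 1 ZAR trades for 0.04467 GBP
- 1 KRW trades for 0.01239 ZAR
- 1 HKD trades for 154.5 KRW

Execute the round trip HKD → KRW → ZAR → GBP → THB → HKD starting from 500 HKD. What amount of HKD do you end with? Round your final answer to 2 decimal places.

500 HKD × 154.5 = 77250 KRW
77250 KRW × 0.01239 = 957.1275 ZAR
957.1275 ZAR × 0.04467 = 42.754885425 GBP
42.754885425 GBP × 40.65 = 1737.98609252625 THB
1737.98609252625 THB × 0.2803 = 487.157501735107875 HKD

487.16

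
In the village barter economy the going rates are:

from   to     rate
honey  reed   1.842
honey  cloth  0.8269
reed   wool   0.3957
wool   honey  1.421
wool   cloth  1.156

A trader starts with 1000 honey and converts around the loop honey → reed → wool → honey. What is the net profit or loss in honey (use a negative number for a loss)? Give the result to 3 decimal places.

1000 honey × 1.842 = 1842 reed
1842 reed × 0.3957 = 728.8794 wool
728.8794 wool × 1.421 = 1035.7376274 honey
Net change: 1035.7376274 − 1000 = 35.7376274 honey

35.738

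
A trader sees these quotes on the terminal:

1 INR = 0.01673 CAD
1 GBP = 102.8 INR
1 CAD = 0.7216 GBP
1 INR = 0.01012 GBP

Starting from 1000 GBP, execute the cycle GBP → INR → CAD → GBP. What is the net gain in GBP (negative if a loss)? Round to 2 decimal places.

241.04

1000 GBP × 102.8 = 102800 INR
102800 INR × 0.01673 = 1719.844 CAD
1719.844 CAD × 0.7216 = 1241.0394304 GBP
Net change: 1241.0394304 − 1000 = 241.0394304 GBP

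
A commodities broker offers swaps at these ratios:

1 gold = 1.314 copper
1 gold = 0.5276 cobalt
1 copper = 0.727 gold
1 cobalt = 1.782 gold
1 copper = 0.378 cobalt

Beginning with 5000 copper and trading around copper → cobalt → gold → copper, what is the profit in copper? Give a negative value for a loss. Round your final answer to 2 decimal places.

5000 copper × 0.378 = 1890 cobalt
1890 cobalt × 1.782 = 3367.98 gold
3367.98 gold × 1.314 = 4425.52572 copper
Net change: 4425.52572 − 5000 = -574.47428 copper

-574.47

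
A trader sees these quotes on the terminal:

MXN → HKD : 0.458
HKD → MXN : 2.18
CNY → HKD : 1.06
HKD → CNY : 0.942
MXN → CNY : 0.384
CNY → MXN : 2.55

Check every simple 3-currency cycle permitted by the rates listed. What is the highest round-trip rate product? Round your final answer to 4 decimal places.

HKD→CNY→MXN→HKD: 0.942 × 2.55 × 0.458 = 1.10016
HKD→MXN→CNY→HKD: 2.18 × 0.384 × 1.06 = 0.88735
Maximum is HKD→CNY→MXN→HKD at 1.1002; arbitrage exists.

1.1002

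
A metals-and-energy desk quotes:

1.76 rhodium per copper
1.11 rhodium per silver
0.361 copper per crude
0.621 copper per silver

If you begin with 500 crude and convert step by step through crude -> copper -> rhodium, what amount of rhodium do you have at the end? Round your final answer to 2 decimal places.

317.68

500 crude × 0.361 = 180.5 copper
180.5 copper × 1.76 = 317.68 rhodium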